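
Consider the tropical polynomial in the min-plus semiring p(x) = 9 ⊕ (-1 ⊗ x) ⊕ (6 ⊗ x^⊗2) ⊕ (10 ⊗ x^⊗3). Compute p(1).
p(1) = 0

A tropical monomial a ⊗ x^⊗i evaluates to a + i · x. Evaluating each term at x = 1:
  Term 0 contributes 9 + 0 · 1 = 9
  Term 1 contributes -1 + 1 · 1 = 0
  Term 2 contributes 6 + 2 · 1 = 8
  Term 3 contributes 10 + 3 · 1 = 13
p(1) = ⊕ of these = min[9, 0, 8, 13] = 0.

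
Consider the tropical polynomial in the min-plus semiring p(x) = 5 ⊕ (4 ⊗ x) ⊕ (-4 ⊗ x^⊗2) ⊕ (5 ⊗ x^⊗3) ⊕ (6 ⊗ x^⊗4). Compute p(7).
p(7) = 5

A tropical monomial a ⊗ x^⊗i evaluates to a + i · x. Evaluating each term at x = 7:
  Term 0 contributes 5 + 0 · 7 = 5
  Term 1 contributes 4 + 1 · 7 = 11
  Term 2 contributes -4 + 2 · 7 = 10
  Term 3 contributes 5 + 3 · 7 = 26
  Term 4 contributes 6 + 4 · 7 = 34
p(7) = ⊕ of these = min[5, 11, 10, 26, 34] = 5.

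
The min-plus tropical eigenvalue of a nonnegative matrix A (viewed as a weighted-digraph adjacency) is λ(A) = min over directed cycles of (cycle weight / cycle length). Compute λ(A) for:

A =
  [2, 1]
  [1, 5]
λ(A) = 1

Enumerate directed cycles and compute their means (weight / length). Sample:
  cycle 0 → 0: weight = 2, length = 1, mean = 2/1 ≈ 2.000
  cycle 1 → 1: weight = 5, length = 1, mean = 5/1 ≈ 5.000
  cycle 0 → 1 → 0: weight = 2, length = 2, mean = 2/2 ≈ 1.000
  cycle 1 → 0 → 1: weight = 2, length = 2, mean = 2/2 ≈ 1.000
Minimum mean = 1.000, attained e.g. along the cycle 0 → 1 → 0 with weight 2 and length 2. So λ(A) = 2/2 = 1.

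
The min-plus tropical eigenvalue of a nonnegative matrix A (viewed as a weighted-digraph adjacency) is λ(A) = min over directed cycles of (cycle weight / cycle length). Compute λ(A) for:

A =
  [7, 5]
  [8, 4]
λ(A) = 4

Enumerate directed cycles and compute their means (weight / length). Sample:
  cycle 0 → 0: weight = 7, length = 1, mean = 7/1 ≈ 7.000
  cycle 1 → 1: weight = 4, length = 1, mean = 4/1 ≈ 4.000
  cycle 0 → 1 → 0: weight = 13, length = 2, mean = 13/2 ≈ 6.500
  cycle 1 → 0 → 1: weight = 13, length = 2, mean = 13/2 ≈ 6.500
Minimum mean = 4.000, attained e.g. along the cycle 1 → 1 with weight 4 and length 1. So λ(A) = 4/1 = 4.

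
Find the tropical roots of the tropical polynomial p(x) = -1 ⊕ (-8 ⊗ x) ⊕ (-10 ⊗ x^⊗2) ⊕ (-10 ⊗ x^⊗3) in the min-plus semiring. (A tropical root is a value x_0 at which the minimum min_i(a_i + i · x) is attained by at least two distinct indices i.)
Roots: {0, 2, 7}

Each tropical root is a break point of the lower envelope of the lines y = a_i + i · x (there are 4 lines, with slopes 0, 1, ..., 3). Only the lines that attain the minimum somewhere contribute to roots; other lines are dominated. Here the surviving (envelope) indices are i = 3, i = 2, i = 1, i = 0.
Intersections between consecutive envelope lines give the roots: for adjacent envelope indices i < j the intersection is x = (a_i − a_j) / (j − i). Reading off the sorted break points: {0, 2, 7}.
Verification: at each break x_0, at least two indices attain the minimum of min_i(a_i + i · x_0).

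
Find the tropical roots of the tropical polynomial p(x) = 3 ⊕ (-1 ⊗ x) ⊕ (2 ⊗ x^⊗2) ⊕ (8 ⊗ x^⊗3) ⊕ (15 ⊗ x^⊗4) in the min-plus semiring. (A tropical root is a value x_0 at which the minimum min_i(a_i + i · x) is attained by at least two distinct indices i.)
Roots: {-7, -6, -3, 4}

Each tropical root is a break point of the lower envelope of the lines y = a_i + i · x (there are 5 lines, with slopes 0, 1, ..., 4). Only the lines that attain the minimum somewhere contribute to roots; other lines are dominated. Here the surviving (envelope) indices are i = 4, i = 3, i = 2, i = 1, i = 0.
Intersections between consecutive envelope lines give the roots: for adjacent envelope indices i < j the intersection is x = (a_i − a_j) / (j − i). Reading off the sorted break points: {-7, -6, -3, 4}.
Verification: at each break x_0, at least two indices attain the minimum of min_i(a_i + i · x_0).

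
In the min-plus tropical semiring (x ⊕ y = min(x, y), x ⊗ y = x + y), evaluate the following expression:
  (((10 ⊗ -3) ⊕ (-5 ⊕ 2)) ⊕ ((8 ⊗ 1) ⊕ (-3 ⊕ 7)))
(((10 ⊗ -3) ⊕ (-5 ⊕ 2)) ⊕ ((8 ⊗ 1) ⊕ (-3 ⊕ 7))) = -5

Expand innermost to outermost. Recall ⊕ takes the minimum of its arguments and ⊗ takes their sum. Working out the expression (((10 ⊗ -3) ⊕ (-5 ⊕ 2)) ⊕ ((8 ⊗ 1) ⊕ (-3 ⊕ 7))) gives -5.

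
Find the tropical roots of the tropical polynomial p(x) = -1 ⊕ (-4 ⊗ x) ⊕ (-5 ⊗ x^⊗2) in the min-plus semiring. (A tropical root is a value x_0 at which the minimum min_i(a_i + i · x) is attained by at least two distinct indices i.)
Roots: {1, 3}

Each tropical root is a break point of the lower envelope of the lines y = a_i + i · x (there are 3 lines, with slopes 0, 1, ..., 2). Only the lines that attain the minimum somewhere contribute to roots; other lines are dominated. Here the surviving (envelope) indices are i = 2, i = 1, i = 0.
Intersections between consecutive envelope lines give the roots: for adjacent envelope indices i < j the intersection is x = (a_i − a_j) / (j − i). Reading off the sorted break points: {1, 3}.
Verification: at each break x_0, at least two indices attain the minimum of min_i(a_i + i · x_0).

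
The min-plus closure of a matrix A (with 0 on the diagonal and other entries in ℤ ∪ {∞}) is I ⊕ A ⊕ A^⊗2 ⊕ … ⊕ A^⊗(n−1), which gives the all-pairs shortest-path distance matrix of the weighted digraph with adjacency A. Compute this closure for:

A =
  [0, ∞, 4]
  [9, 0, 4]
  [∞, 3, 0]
Closure =
  [0, 7, 4]
  [9, 0, 4]
  [12, 3, 0]

This is the Floyd-Warshall all-pairs shortest-path computation. For each intermediate vertex k = 0, 1, …, 2, update dist[i][j] ← min(dist[i][j], dist[i][k] + dist[k][j]). The final matrix gives, for each (i, j), the minimum total weight of any directed path from i to j (possibly empty when i = j).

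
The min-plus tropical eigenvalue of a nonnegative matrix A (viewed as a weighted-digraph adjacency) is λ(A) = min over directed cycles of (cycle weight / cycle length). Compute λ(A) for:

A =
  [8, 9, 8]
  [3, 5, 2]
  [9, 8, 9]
λ(A) = 5

Enumerate directed cycles and compute their means (weight / length). Sample:
  cycle 0 → 0: weight = 8, length = 1, mean = 8/1 ≈ 8.000
  cycle 1 → 1: weight = 5, length = 1, mean = 5/1 ≈ 5.000
  cycle 2 → 2: weight = 9, length = 1, mean = 9/1 ≈ 9.000
  cycle 0 → 1 → 0: weight = 12, length = 2, mean = 12/2 ≈ 6.000
  cycle 0 → 2 → 0: weight = 17, length = 2, mean = 17/2 ≈ 8.500
  cycle 1 → 0 → 1: weight = 12, length = 2, mean = 12/2 ≈ 6.000
Minimum mean = 5.000, attained e.g. along the cycle 1 → 1 with weight 5 and length 1. So λ(A) = 5/1 = 5.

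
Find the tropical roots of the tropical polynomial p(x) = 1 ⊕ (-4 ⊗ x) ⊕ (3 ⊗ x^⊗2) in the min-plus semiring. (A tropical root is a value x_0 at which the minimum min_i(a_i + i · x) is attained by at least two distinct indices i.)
Roots: {-7, 5}

Each tropical root is a break point of the lower envelope of the lines y = a_i + i · x (there are 3 lines, with slopes 0, 1, ..., 2). Only the lines that attain the minimum somewhere contribute to roots; other lines are dominated. Here the surviving (envelope) indices are i = 2, i = 1, i = 0.
Intersections between consecutive envelope lines give the roots: for adjacent envelope indices i < j the intersection is x = (a_i − a_j) / (j − i). Reading off the sorted break points: {-7, 5}.
Verification: at each break x_0, at least two indices attain the minimum of min_i(a_i + i · x_0).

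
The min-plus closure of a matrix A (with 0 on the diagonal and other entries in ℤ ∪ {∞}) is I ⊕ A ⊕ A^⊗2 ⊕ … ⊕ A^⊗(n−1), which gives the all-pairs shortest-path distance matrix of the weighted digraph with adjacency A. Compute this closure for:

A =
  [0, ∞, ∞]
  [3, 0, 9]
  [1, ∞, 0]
Closure =
  [0, ∞, ∞]
  [3, 0, 9]
  [1, ∞, 0]

This is the Floyd-Warshall all-pairs shortest-path computation. For each intermediate vertex k = 0, 1, …, 2, update dist[i][j] ← min(dist[i][j], dist[i][k] + dist[k][j]). The final matrix gives, for each (i, j), the minimum total weight of any directed path from i to j (possibly empty when i = j).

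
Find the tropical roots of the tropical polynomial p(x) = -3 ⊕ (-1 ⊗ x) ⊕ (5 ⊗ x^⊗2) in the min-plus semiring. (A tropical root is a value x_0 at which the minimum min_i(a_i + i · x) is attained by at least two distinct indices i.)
Roots: {-6, -2}

Each tropical root is a break point of the lower envelope of the lines y = a_i + i · x (there are 3 lines, with slopes 0, 1, ..., 2). Only the lines that attain the minimum somewhere contribute to roots; other lines are dominated. Here the surviving (envelope) indices are i = 2, i = 1, i = 0.
Intersections between consecutive envelope lines give the roots: for adjacent envelope indices i < j the intersection is x = (a_i − a_j) / (j − i). Reading off the sorted break points: {-6, -2}.
Verification: at each break x_0, at least two indices attain the minimum of min_i(a_i + i · x_0).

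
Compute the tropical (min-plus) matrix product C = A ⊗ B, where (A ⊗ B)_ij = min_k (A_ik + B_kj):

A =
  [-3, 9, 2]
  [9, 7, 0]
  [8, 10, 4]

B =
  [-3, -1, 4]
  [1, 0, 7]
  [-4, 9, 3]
A ⊗ B =
  [-6, -4, 1]
  [-4, 7, 3]
  [0, 7, 7]

Apply the min-plus product entry-by-entry:
  C[0][0] = min over k of (A[0][0] + B[0][0] = -3 + -3 = -6, A[0][1] + B[1][0] = 9 + 1 = 10, A[0][2] + B[2][0] = 2 + -4 = -2) = -6 (attained at k = 0)
  C[0][1] = min over k of (A[0][0] + B[0][1] = -3 + -1 = -4, A[0][1] + B[1][1] = 9 + 0 = 9, A[0][2] + B[2][1] = 2 + 9 = 11) = -4 (attained at k = 0)
  C[0][2] = min over k of (A[0][0] + B[0][2] = -3 + 4 = 1, A[0][1] + B[1][2] = 9 + 7 = 16, A[0][2] + B[2][2] = 2 + 3 = 5) = 1 (attained at k = 0)
  C[1][0] = min over k of (A[1][0] + B[0][0] = 9 + -3 = 6, A[1][1] + B[1][0] = 7 + 1 = 8, A[1][2] + B[2][0] = 0 + -4 = -4) = -4 (attained at k = 2)
  C[1][1] = min over k of (A[1][0] + B[0][1] = 9 + -1 = 8, A[1][1] + B[1][1] = 7 + 0 = 7, A[1][2] + B[2][1] = 0 + 9 = 9) = 7 (attained at k = 1)
  C[1][2] = min over k of (A[1][0] + B[0][2] = 9 + 4 = 13, A[1][1] + B[1][2] = 7 + 7 = 14, A[1][2] + B[2][2] = 0 + 3 = 3) = 3 (attained at k = 2)
  C[2][0] = min over k of (A[2][0] + B[0][0] = 8 + -3 = 5, A[2][1] + B[1][0] = 10 + 1 = 11, A[2][2] + B[2][0] = 4 + -4 = 0) = 0 (attained at k = 2)
  C[2][1] = min over k of (A[2][0] + B[0][1] = 8 + -1 = 7, A[2][1] + B[1][1] = 10 + 0 = 10, A[2][2] + B[2][1] = 4 + 9 = 13) = 7 (attained at k = 0)
  C[2][2] = min over k of (A[2][0] + B[0][2] = 8 + 4 = 12, A[2][1] + B[1][2] = 10 + 7 = 17, A[2][2] + B[2][2] = 4 + 3 = 7) = 7 (attained at k = 2)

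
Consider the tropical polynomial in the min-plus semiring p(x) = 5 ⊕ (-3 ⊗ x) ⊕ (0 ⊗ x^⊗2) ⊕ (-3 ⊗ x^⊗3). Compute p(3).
p(3) = 0

A tropical monomial a ⊗ x^⊗i evaluates to a + i · x. Evaluating each term at x = 3:
  Term 0 contributes 5 + 0 · 3 = 5
  Term 1 contributes -3 + 1 · 3 = 0
  Term 2 contributes 0 + 2 · 3 = 6
  Term 3 contributes -3 + 3 · 3 = 6
p(3) = ⊕ of these = min[5, 0, 6, 6] = 0.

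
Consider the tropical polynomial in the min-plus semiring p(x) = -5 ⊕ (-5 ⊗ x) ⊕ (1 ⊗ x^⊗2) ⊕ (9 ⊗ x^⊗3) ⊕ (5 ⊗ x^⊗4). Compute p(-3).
p(-3) = -8

A tropical monomial a ⊗ x^⊗i evaluates to a + i · x. Evaluating each term at x = -3:
  Term 0 contributes -5 + 0 · -3 = -5
  Term 1 contributes -5 + 1 · -3 = -8
  Term 2 contributes 1 + 2 · -3 = -5
  Term 3 contributes 9 + 3 · -3 = 0
  Term 4 contributes 5 + 4 · -3 = -7
p(-3) = ⊕ of these = min[-5, -8, -5, 0, -7] = -8.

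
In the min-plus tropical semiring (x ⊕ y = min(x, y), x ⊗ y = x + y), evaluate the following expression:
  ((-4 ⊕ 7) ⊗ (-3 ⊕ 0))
((-4 ⊕ 7) ⊗ (-3 ⊕ 0)) = -7

Expand innermost to outermost. Recall ⊕ takes the minimum of its arguments and ⊗ takes their sum. Working out the expression ((-4 ⊕ 7) ⊗ (-3 ⊕ 0)) gives -7.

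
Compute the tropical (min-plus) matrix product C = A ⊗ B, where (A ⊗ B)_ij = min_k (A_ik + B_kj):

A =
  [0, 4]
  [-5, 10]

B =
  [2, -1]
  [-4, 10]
A ⊗ B =
  [0, -1]
  [-3, -6]

Apply the min-plus product entry-by-entry:
  C[0][0] = min over k of (A[0][0] + B[0][0] = 0 + 2 = 2, A[0][1] + B[1][0] = 4 + -4 = 0) = 0 (attained at k = 1)
  C[0][1] = min over k of (A[0][0] + B[0][1] = 0 + -1 = -1, A[0][1] + B[1][1] = 4 + 10 = 14) = -1 (attained at k = 0)
  C[1][0] = min over k of (A[1][0] + B[0][0] = -5 + 2 = -3, A[1][1] + B[1][0] = 10 + -4 = 6) = -3 (attained at k = 0)
  C[1][1] = min over k of (A[1][0] + B[0][1] = -5 + -1 = -6, A[1][1] + B[1][1] = 10 + 10 = 20) = -6 (attained at k = 0)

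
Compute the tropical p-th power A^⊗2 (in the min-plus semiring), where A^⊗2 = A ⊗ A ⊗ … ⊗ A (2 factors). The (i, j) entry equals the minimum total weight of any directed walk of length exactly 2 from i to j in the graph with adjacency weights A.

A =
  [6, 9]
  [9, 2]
A^⊗2 =
  [12, 11]
  [11, 4]

Each entry (A^⊗2)_ij equals the minimum over all length-2 walks i = v_0 → v_1 → … → v_2 = j of Σ_t A[v_t][v_{t+1}]. For example, for (i, j) = (0, 1) we minimise over 2 possible intermediate vertex sequences; the minimum is 11, attained along the walk 0 → 1 → 1.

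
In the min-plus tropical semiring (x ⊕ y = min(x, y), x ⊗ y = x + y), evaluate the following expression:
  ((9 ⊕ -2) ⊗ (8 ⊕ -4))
((9 ⊕ -2) ⊗ (8 ⊕ -4)) = -6

Expand innermost to outermost. Recall ⊕ takes the minimum of its arguments and ⊗ takes their sum. Working out the expression ((9 ⊕ -2) ⊗ (8 ⊕ -4)) gives -6.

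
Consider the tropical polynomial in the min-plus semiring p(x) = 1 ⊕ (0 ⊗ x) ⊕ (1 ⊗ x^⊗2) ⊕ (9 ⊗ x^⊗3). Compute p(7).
p(7) = 1

A tropical monomial a ⊗ x^⊗i evaluates to a + i · x. Evaluating each term at x = 7:
  Term 0 contributes 1 + 0 · 7 = 1
  Term 1 contributes 0 + 1 · 7 = 7
  Term 2 contributes 1 + 2 · 7 = 15
  Term 3 contributes 9 + 3 · 7 = 30
p(7) = ⊕ of these = min[1, 7, 15, 30] = 1.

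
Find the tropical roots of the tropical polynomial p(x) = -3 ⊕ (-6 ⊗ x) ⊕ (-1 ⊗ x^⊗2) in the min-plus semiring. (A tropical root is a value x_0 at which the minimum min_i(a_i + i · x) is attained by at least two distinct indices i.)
Roots: {-5, 3}

Each tropical root is a break point of the lower envelope of the lines y = a_i + i · x (there are 3 lines, with slopes 0, 1, ..., 2). Only the lines that attain the minimum somewhere contribute to roots; other lines are dominated. Here the surviving (envelope) indices are i = 2, i = 1, i = 0.
Intersections between consecutive envelope lines give the roots: for adjacent envelope indices i < j the intersection is x = (a_i − a_j) / (j − i). Reading off the sorted break points: {-5, 3}.
Verification: at each break x_0, at least two indices attain the minimum of min_i(a_i + i · x_0).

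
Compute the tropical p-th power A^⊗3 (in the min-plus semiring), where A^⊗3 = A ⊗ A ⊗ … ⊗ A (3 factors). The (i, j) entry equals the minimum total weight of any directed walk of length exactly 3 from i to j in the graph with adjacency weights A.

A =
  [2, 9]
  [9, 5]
A^⊗3 =
  [6, 13]
  [13, 15]

Each entry (A^⊗3)_ij equals the minimum over all length-3 walks i = v_0 → v_1 → … → v_3 = j of Σ_t A[v_t][v_{t+1}]. For example, for (i, j) = (0, 1) we minimise over 4 possible intermediate vertex sequences; the minimum is 13, attained along the walk 0 → 0 → 0 → 1.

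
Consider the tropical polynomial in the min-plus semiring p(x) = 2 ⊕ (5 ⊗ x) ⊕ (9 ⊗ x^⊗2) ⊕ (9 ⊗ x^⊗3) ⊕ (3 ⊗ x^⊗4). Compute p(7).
p(7) = 2

A tropical monomial a ⊗ x^⊗i evaluates to a + i · x. Evaluating each term at x = 7:
  Term 0 contributes 2 + 0 · 7 = 2
  Term 1 contributes 5 + 1 · 7 = 12
  Term 2 contributes 9 + 2 · 7 = 23
  Term 3 contributes 9 + 3 · 7 = 30
  Term 4 contributes 3 + 4 · 7 = 31
p(7) = ⊕ of these = min[2, 12, 23, 30, 31] = 2.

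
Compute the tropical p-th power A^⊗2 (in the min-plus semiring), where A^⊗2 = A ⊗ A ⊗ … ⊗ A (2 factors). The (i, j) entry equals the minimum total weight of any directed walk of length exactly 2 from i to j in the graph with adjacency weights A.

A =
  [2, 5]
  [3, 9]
A^⊗2 =
  [4, 7]
  [5, 8]

Each entry (A^⊗2)_ij equals the minimum over all length-2 walks i = v_0 → v_1 → … → v_2 = j of Σ_t A[v_t][v_{t+1}]. For example, for (i, j) = (0, 1) we minimise over 2 possible intermediate vertex sequences; the minimum is 7, attained along the walk 0 → 0 → 1.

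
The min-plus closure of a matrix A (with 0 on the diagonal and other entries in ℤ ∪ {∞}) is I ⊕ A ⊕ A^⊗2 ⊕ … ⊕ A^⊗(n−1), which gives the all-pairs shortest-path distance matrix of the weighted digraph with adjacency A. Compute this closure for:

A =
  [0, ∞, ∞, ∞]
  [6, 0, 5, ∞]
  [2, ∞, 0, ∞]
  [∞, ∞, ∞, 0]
Closure =
  [0, ∞, ∞, ∞]
  [6, 0, 5, ∞]
  [2, ∞, 0, ∞]
  [∞, ∞, ∞, 0]

This is the Floyd-Warshall all-pairs shortest-path computation. For each intermediate vertex k = 0, 1, …, 3, update dist[i][j] ← min(dist[i][j], dist[i][k] + dist[k][j]). The final matrix gives, for each (i, j), the minimum total weight of any directed path from i to j (possibly empty when i = j).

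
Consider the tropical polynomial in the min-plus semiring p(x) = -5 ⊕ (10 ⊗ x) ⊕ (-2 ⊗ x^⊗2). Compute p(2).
p(2) = -5

A tropical monomial a ⊗ x^⊗i evaluates to a + i · x. Evaluating each term at x = 2:
  Term 0 contributes -5 + 0 · 2 = -5
  Term 1 contributes 10 + 1 · 2 = 12
  Term 2 contributes -2 + 2 · 2 = 2
p(2) = ⊕ of these = min[-5, 12, 2] = -5.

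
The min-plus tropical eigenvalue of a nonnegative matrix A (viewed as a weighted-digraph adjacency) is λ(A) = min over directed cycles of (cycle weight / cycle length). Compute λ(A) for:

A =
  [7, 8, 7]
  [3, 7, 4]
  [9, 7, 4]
λ(A) = 4

Enumerate directed cycles and compute their means (weight / length). Sample:
  cycle 0 → 0: weight = 7, length = 1, mean = 7/1 ≈ 7.000
  cycle 1 → 1: weight = 7, length = 1, mean = 7/1 ≈ 7.000
  cycle 2 → 2: weight = 4, length = 1, mean = 4/1 ≈ 4.000
  cycle 0 → 1 → 0: weight = 11, length = 2, mean = 11/2 ≈ 5.500
  cycle 0 → 2 → 0: weight = 16, length = 2, mean = 16/2 ≈ 8.000
  cycle 1 → 0 → 1: weight = 11, length = 2, mean = 11/2 ≈ 5.500
Minimum mean = 4.000, attained e.g. along the cycle 2 → 2 with weight 4 and length 1. So λ(A) = 4/1 = 4.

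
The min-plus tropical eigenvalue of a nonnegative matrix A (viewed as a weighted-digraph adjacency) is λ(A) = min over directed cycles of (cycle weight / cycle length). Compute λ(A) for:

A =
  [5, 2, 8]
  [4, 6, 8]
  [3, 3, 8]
λ(A) = 3

Enumerate directed cycles and compute their means (weight / length). Sample:
  cycle 0 → 0: weight = 5, length = 1, mean = 5/1 ≈ 5.000
  cycle 1 → 1: weight = 6, length = 1, mean = 6/1 ≈ 6.000
  cycle 2 → 2: weight = 8, length = 1, mean = 8/1 ≈ 8.000
  cycle 0 → 1 → 0: weight = 6, length = 2, mean = 6/2 ≈ 3.000
  cycle 0 → 2 → 0: weight = 11, length = 2, mean = 11/2 ≈ 5.500
  cycle 1 → 0 → 1: weight = 6, length = 2, mean = 6/2 ≈ 3.000
Minimum mean = 3.000, attained e.g. along the cycle 0 → 1 → 0 with weight 6 and length 2. So λ(A) = 6/2 = 3.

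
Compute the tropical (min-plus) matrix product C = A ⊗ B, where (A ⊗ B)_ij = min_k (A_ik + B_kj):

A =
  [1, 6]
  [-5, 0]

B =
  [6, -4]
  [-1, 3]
A ⊗ B =
  [5, -3]
  [-1, -9]

Apply the min-plus product entry-by-entry:
  C[0][0] = min over k of (A[0][0] + B[0][0] = 1 + 6 = 7, A[0][1] + B[1][0] = 6 + -1 = 5) = 5 (attained at k = 1)
  C[0][1] = min over k of (A[0][0] + B[0][1] = 1 + -4 = -3, A[0][1] + B[1][1] = 6 + 3 = 9) = -3 (attained at k = 0)
  C[1][0] = min over k of (A[1][0] + B[0][0] = -5 + 6 = 1, A[1][1] + B[1][0] = 0 + -1 = -1) = -1 (attained at k = 1)
  C[1][1] = min over k of (A[1][0] + B[0][1] = -5 + -4 = -9, A[1][1] + B[1][1] = 0 + 3 = 3) = -9 (attained at k = 0)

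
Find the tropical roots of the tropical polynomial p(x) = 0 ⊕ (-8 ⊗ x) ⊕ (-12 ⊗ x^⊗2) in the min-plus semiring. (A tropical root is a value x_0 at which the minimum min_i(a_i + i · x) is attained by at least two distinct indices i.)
Roots: {4, 8}

Each tropical root is a break point of the lower envelope of the lines y = a_i + i · x (there are 3 lines, with slopes 0, 1, ..., 2). Only the lines that attain the minimum somewhere contribute to roots; other lines are dominated. Here the surviving (envelope) indices are i = 2, i = 1, i = 0.
Intersections between consecutive envelope lines give the roots: for adjacent envelope indices i < j the intersection is x = (a_i − a_j) / (j − i). Reading off the sorted break points: {4, 8}.
Verification: at each break x_0, at least two indices attain the minimum of min_i(a_i + i · x_0).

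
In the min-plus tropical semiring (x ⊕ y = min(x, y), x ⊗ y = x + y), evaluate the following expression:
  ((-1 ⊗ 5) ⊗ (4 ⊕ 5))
((-1 ⊗ 5) ⊗ (4 ⊕ 5)) = 8

Expand innermost to outermost. Recall ⊕ takes the minimum of its arguments and ⊗ takes their sum. Working out the expression ((-1 ⊗ 5) ⊗ (4 ⊕ 5)) gives 8.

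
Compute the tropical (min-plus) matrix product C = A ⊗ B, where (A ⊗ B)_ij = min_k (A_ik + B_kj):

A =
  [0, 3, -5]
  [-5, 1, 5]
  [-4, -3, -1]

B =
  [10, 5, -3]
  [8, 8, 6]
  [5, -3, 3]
A ⊗ B =
  [0, -8, -3]
  [5, 0, -8]
  [4, -4, -7]

Apply the min-plus product entry-by-entry:
  C[0][0] = min over k of (A[0][0] + B[0][0] = 0 + 10 = 10, A[0][1] + B[1][0] = 3 + 8 = 11, A[0][2] + B[2][0] = -5 + 5 = 0) = 0 (attained at k = 2)
  C[0][1] = min over k of (A[0][0] + B[0][1] = 0 + 5 = 5, A[0][1] + B[1][1] = 3 + 8 = 11, A[0][2] + B[2][1] = -5 + -3 = -8) = -8 (attained at k = 2)
  C[0][2] = min over k of (A[0][0] + B[0][2] = 0 + -3 = -3, A[0][1] + B[1][2] = 3 + 6 = 9, A[0][2] + B[2][2] = -5 + 3 = -2) = -3 (attained at k = 0)
  C[1][0] = min over k of (A[1][0] + B[0][0] = -5 + 10 = 5, A[1][1] + B[1][0] = 1 + 8 = 9, A[1][2] + B[2][0] = 5 + 5 = 10) = 5 (attained at k = 0)
  C[1][1] = min over k of (A[1][0] + B[0][1] = -5 + 5 = 0, A[1][1] + B[1][1] = 1 + 8 = 9, A[1][2] + B[2][1] = 5 + -3 = 2) = 0 (attained at k = 0)
  C[1][2] = min over k of (A[1][0] + B[0][2] = -5 + -3 = -8, A[1][1] + B[1][2] = 1 + 6 = 7, A[1][2] + B[2][2] = 5 + 3 = 8) = -8 (attained at k = 0)
  C[2][0] = min over k of (A[2][0] + B[0][0] = -4 + 10 = 6, A[2][1] + B[1][0] = -3 + 8 = 5, A[2][2] + B[2][0] = -1 + 5 = 4) = 4 (attained at k = 2)
  C[2][1] = min over k of (A[2][0] + B[0][1] = -4 + 5 = 1, A[2][1] + B[1][1] = -3 + 8 = 5, A[2][2] + B[2][1] = -1 + -3 = -4) = -4 (attained at k = 2)
  C[2][2] = min over k of (A[2][0] + B[0][2] = -4 + -3 = -7, A[2][1] + B[1][2] = -3 + 6 = 3, A[2][2] + B[2][2] = -1 + 3 = 2) = -7 (attained at k = 0)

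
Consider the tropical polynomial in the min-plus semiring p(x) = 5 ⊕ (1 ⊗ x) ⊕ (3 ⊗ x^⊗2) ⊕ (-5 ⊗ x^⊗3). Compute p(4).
p(4) = 5

A tropical monomial a ⊗ x^⊗i evaluates to a + i · x. Evaluating each term at x = 4:
  Term 0 contributes 5 + 0 · 4 = 5
  Term 1 contributes 1 + 1 · 4 = 5
  Term 2 contributes 3 + 2 · 4 = 11
  Term 3 contributes -5 + 3 · 4 = 7
p(4) = ⊕ of these = min[5, 5, 11, 7] = 5.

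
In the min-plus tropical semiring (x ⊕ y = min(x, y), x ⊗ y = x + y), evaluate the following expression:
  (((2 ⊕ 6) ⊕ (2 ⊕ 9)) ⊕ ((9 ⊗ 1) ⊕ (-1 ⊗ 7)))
(((2 ⊕ 6) ⊕ (2 ⊕ 9)) ⊕ ((9 ⊗ 1) ⊕ (-1 ⊗ 7))) = 2

Expand innermost to outermost. Recall ⊕ takes the minimum of its arguments and ⊗ takes their sum. Working out the expression (((2 ⊕ 6) ⊕ (2 ⊕ 9)) ⊕ ((9 ⊗ 1) ⊕ (-1 ⊗ 7))) gives 2.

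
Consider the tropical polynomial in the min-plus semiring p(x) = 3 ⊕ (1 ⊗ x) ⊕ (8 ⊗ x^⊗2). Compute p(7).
p(7) = 3

A tropical monomial a ⊗ x^⊗i evaluates to a + i · x. Evaluating each term at x = 7:
  Term 0 contributes 3 + 0 · 7 = 3
  Term 1 contributes 1 + 1 · 7 = 8
  Term 2 contributes 8 + 2 · 7 = 22
p(7) = ⊕ of these = min[3, 8, 22] = 3.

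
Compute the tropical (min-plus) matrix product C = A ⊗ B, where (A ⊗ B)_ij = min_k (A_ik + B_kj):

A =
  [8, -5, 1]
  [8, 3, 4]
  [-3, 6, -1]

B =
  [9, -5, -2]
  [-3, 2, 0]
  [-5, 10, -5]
A ⊗ B =
  [-8, -3, -5]
  [-1, 3, -1]
  [-6, -8, -6]

Apply the min-plus product entry-by-entry:
  C[0][0] = min over k of (A[0][0] + B[0][0] = 8 + 9 = 17, A[0][1] + B[1][0] = -5 + -3 = -8, A[0][2] + B[2][0] = 1 + -5 = -4) = -8 (attained at k = 1)
  C[0][1] = min over k of (A[0][0] + B[0][1] = 8 + -5 = 3, A[0][1] + B[1][1] = -5 + 2 = -3, A[0][2] + B[2][1] = 1 + 10 = 11) = -3 (attained at k = 1)
  C[0][2] = min over k of (A[0][0] + B[0][2] = 8 + -2 = 6, A[0][1] + B[1][2] = -5 + 0 = -5, A[0][2] + B[2][2] = 1 + -5 = -4) = -5 (attained at k = 1)
  C[1][0] = min over k of (A[1][0] + B[0][0] = 8 + 9 = 17, A[1][1] + B[1][0] = 3 + -3 = 0, A[1][2] + B[2][0] = 4 + -5 = -1) = -1 (attained at k = 2)
  C[1][1] = min over k of (A[1][0] + B[0][1] = 8 + -5 = 3, A[1][1] + B[1][1] = 3 + 2 = 5, A[1][2] + B[2][1] = 4 + 10 = 14) = 3 (attained at k = 0)
  C[1][2] = min over k of (A[1][0] + B[0][2] = 8 + -2 = 6, A[1][1] + B[1][2] = 3 + 0 = 3, A[1][2] + B[2][2] = 4 + -5 = -1) = -1 (attained at k = 2)
  C[2][0] = min over k of (A[2][0] + B[0][0] = -3 + 9 = 6, A[2][1] + B[1][0] = 6 + -3 = 3, A[2][2] + B[2][0] = -1 + -5 = -6) = -6 (attained at k = 2)
  C[2][1] = min over k of (A[2][0] + B[0][1] = -3 + -5 = -8, A[2][1] + B[1][1] = 6 + 2 = 8, A[2][2] + B[2][1] = -1 + 10 = 9) = -8 (attained at k = 0)
  C[2][2] = min over k of (A[2][0] + B[0][2] = -3 + -2 = -5, A[2][1] + B[1][2] = 6 + 0 = 6, A[2][2] + B[2][2] = -1 + -5 = -6) = -6 (attained at k = 2)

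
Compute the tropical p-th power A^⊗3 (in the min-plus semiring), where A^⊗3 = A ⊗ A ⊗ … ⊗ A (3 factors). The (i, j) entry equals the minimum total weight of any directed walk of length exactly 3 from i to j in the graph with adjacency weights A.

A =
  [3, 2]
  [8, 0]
A^⊗3 =
  [9, 2]
  [8, 0]

Each entry (A^⊗3)_ij equals the minimum over all length-3 walks i = v_0 → v_1 → … → v_3 = j of Σ_t A[v_t][v_{t+1}]. For example, for (i, j) = (0, 1) we minimise over 4 possible intermediate vertex sequences; the minimum is 2, attained along the walk 0 → 1 → 1 → 1.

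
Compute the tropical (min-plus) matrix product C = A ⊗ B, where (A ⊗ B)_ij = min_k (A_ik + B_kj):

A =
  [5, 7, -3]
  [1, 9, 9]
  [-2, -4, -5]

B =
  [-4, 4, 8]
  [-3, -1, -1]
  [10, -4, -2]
A ⊗ B =
  [1, -7, -5]
  [-3, 5, 7]
  [-7, -9, -7]

Apply the min-plus product entry-by-entry:
  C[0][0] = min over k of (A[0][0] + B[0][0] = 5 + -4 = 1, A[0][1] + B[1][0] = 7 + -3 = 4, A[0][2] + B[2][0] = -3 + 10 = 7) = 1 (attained at k = 0)
  C[0][1] = min over k of (A[0][0] + B[0][1] = 5 + 4 = 9, A[0][1] + B[1][1] = 7 + -1 = 6, A[0][2] + B[2][1] = -3 + -4 = -7) = -7 (attained at k = 2)
  C[0][2] = min over k of (A[0][0] + B[0][2] = 5 + 8 = 13, A[0][1] + B[1][2] = 7 + -1 = 6, A[0][2] + B[2][2] = -3 + -2 = -5) = -5 (attained at k = 2)
  C[1][0] = min over k of (A[1][0] + B[0][0] = 1 + -4 = -3, A[1][1] + B[1][0] = 9 + -3 = 6, A[1][2] + B[2][0] = 9 + 10 = 19) = -3 (attained at k = 0)
  C[1][1] = min over k of (A[1][0] + B[0][1] = 1 + 4 = 5, A[1][1] + B[1][1] = 9 + -1 = 8, A[1][2] + B[2][1] = 9 + -4 = 5) = 5 (attained at k = 0)
  C[1][2] = min over k of (A[1][0] + B[0][2] = 1 + 8 = 9, A[1][1] + B[1][2] = 9 + -1 = 8, A[1][2] + B[2][2] = 9 + -2 = 7) = 7 (attained at k = 2)
  C[2][0] = min over k of (A[2][0] + B[0][0] = -2 + -4 = -6, A[2][1] + B[1][0] = -4 + -3 = -7, A[2][2] + B[2][0] = -5 + 10 = 5) = -7 (attained at k = 1)
  C[2][1] = min over k of (A[2][0] + B[0][1] = -2 + 4 = 2, A[2][1] + B[1][1] = -4 + -1 = -5, A[2][2] + B[2][1] = -5 + -4 = -9) = -9 (attained at k = 2)
  C[2][2] = min over k of (A[2][0] + B[0][2] = -2 + 8 = 6, A[2][1] + B[1][2] = -4 + -1 = -5, A[2][2] + B[2][2] = -5 + -2 = -7) = -7 (attained at k = 2)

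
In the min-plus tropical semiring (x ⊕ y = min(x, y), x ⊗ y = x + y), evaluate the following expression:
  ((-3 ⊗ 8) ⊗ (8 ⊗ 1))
((-3 ⊗ 8) ⊗ (8 ⊗ 1)) = 14

Expand innermost to outermost. Recall ⊕ takes the minimum of its arguments and ⊗ takes their sum. Working out the expression ((-3 ⊗ 8) ⊗ (8 ⊗ 1)) gives 14.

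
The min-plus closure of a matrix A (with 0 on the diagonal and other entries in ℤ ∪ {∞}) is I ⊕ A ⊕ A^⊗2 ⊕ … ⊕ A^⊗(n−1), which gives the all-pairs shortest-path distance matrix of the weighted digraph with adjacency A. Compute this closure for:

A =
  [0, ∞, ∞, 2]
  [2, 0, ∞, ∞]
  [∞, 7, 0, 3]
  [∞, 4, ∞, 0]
Closure =
  [0, 6, ∞, 2]
  [2, 0, ∞, 4]
  [9, 7, 0, 3]
  [6, 4, ∞, 0]

This is the Floyd-Warshall all-pairs shortest-path computation. For each intermediate vertex k = 0, 1, …, 3, update dist[i][j] ← min(dist[i][j], dist[i][k] + dist[k][j]). The final matrix gives, for each (i, j), the minimum total weight of any directed path from i to j (possibly empty when i = j).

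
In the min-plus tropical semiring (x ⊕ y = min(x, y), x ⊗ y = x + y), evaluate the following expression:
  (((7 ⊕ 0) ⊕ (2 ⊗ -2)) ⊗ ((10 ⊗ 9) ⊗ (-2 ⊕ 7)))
(((7 ⊕ 0) ⊕ (2 ⊗ -2)) ⊗ ((10 ⊗ 9) ⊗ (-2 ⊕ 7))) = 17

Expand innermost to outermost. Recall ⊕ takes the minimum of its arguments and ⊗ takes their sum. Working out the expression (((7 ⊕ 0) ⊕ (2 ⊗ -2)) ⊗ ((10 ⊗ 9) ⊗ (-2 ⊕ 7))) gives 17.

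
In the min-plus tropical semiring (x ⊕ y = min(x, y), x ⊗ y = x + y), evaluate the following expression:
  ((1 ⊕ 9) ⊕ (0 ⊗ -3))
((1 ⊕ 9) ⊕ (0 ⊗ -3)) = -3

Expand innermost to outermost. Recall ⊕ takes the minimum of its arguments and ⊗ takes their sum. Working out the expression ((1 ⊕ 9) ⊕ (0 ⊗ -3)) gives -3.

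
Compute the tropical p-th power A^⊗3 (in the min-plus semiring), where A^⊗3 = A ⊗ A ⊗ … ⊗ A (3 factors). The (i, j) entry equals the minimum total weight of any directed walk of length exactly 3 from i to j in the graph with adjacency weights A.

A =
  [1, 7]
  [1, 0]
A^⊗3 =
  [3, 7]
  [1, 0]

Each entry (A^⊗3)_ij equals the minimum over all length-3 walks i = v_0 → v_1 → … → v_3 = j of Σ_t A[v_t][v_{t+1}]. For example, for (i, j) = (0, 1) we minimise over 4 possible intermediate vertex sequences; the minimum is 7, attained along the walk 0 → 1 → 1 → 1.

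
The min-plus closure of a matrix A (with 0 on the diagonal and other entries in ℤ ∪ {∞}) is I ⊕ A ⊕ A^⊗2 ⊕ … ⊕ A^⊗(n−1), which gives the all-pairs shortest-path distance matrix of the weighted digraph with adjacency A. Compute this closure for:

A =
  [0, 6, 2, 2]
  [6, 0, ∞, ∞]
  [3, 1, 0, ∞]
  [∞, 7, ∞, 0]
Closure =
  [0, 3, 2, 2]
  [6, 0, 8, 8]
  [3, 1, 0, 5]
  [13, 7, 15, 0]

This is the Floyd-Warshall all-pairs shortest-path computation. For each intermediate vertex k = 0, 1, …, 3, update dist[i][j] ← min(dist[i][j], dist[i][k] + dist[k][j]). The final matrix gives, for each (i, j), the minimum total weight of any directed path from i to j (possibly empty when i = j).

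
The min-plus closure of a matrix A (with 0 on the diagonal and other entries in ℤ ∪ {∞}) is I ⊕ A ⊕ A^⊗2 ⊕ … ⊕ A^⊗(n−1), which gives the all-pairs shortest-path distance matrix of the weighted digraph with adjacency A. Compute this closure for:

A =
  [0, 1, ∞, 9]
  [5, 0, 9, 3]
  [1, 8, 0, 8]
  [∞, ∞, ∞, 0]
Closure =
  [0, 1, 10, 4]
  [5, 0, 9, 3]
  [1, 2, 0, 5]
  [∞, ∞, ∞, 0]

This is the Floyd-Warshall all-pairs shortest-path computation. For each intermediate vertex k = 0, 1, …, 3, update dist[i][j] ← min(dist[i][j], dist[i][k] + dist[k][j]). The final matrix gives, for each (i, j), the minimum total weight of any directed path from i to j (possibly empty when i = j).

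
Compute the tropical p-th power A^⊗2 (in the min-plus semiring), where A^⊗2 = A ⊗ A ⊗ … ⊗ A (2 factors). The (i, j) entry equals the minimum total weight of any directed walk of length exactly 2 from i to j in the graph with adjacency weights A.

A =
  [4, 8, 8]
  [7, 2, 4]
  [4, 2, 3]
A^⊗2 =
  [8, 10, 11]
  [8, 4, 6]
  [7, 4, 6]

Each entry (A^⊗2)_ij equals the minimum over all length-2 walks i = v_0 → v_1 → … → v_2 = j of Σ_t A[v_t][v_{t+1}]. For example, for (i, j) = (0, 2) we minimise over 3 possible intermediate vertex sequences; the minimum is 11, attained along the walk 0 → 2 → 2.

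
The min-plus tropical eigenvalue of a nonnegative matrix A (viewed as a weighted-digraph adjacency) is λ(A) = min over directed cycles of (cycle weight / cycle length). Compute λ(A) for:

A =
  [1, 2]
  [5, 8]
λ(A) = 1

Enumerate directed cycles and compute their means (weight / length). Sample:
  cycle 0 → 0: weight = 1, length = 1, mean = 1/1 ≈ 1.000
  cycle 1 → 1: weight = 8, length = 1, mean = 8/1 ≈ 8.000
  cycle 0 → 1 → 0: weight = 7, length = 2, mean = 7/2 ≈ 3.500
  cycle 1 → 0 → 1: weight = 7, length = 2, mean = 7/2 ≈ 3.500
Minimum mean = 1.000, attained e.g. along the cycle 0 → 0 with weight 1 and length 1. So λ(A) = 1/1 = 1.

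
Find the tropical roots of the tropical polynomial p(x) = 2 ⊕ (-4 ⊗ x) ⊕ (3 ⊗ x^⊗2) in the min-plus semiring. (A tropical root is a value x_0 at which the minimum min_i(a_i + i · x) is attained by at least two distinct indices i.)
Roots: {-7, 6}

Each tropical root is a break point of the lower envelope of the lines y = a_i + i · x (there are 3 lines, with slopes 0, 1, ..., 2). Only the lines that attain the minimum somewhere contribute to roots; other lines are dominated. Here the surviving (envelope) indices are i = 2, i = 1, i = 0.
Intersections between consecutive envelope lines give the roots: for adjacent envelope indices i < j the intersection is x = (a_i − a_j) / (j − i). Reading off the sorted break points: {-7, 6}.
Verification: at each break x_0, at least two indices attain the minimum of min_i(a_i + i · x_0).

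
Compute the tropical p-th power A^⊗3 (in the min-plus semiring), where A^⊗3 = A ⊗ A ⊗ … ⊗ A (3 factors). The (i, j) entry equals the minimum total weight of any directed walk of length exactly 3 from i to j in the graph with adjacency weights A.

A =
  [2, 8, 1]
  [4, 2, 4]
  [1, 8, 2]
A^⊗3 =
  [4, 10, 3]
  [6, 6, 6]
  [3, 10, 4]

Each entry (A^⊗3)_ij equals the minimum over all length-3 walks i = v_0 → v_1 → … → v_3 = j of Σ_t A[v_t][v_{t+1}]. For example, for (i, j) = (0, 2) we minimise over 9 possible intermediate vertex sequences; the minimum is 3, attained along the walk 0 → 2 → 0 → 2.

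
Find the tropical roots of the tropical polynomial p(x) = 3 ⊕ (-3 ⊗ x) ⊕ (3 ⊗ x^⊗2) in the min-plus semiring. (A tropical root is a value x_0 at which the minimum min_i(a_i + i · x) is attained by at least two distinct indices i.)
Roots: {-6, 6}

Each tropical root is a break point of the lower envelope of the lines y = a_i + i · x (there are 3 lines, with slopes 0, 1, ..., 2). Only the lines that attain the minimum somewhere contribute to roots; other lines are dominated. Here the surviving (envelope) indices are i = 2, i = 1, i = 0.
Intersections between consecutive envelope lines give the roots: for adjacent envelope indices i < j the intersection is x = (a_i − a_j) / (j − i). Reading off the sorted break points: {-6, 6}.
Verification: at each break x_0, at least two indices attain the minimum of min_i(a_i + i · x_0).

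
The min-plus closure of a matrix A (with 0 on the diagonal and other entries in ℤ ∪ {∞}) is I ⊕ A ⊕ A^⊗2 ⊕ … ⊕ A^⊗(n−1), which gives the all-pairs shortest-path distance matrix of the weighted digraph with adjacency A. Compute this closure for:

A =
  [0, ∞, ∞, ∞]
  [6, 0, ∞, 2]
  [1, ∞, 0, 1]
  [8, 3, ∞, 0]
Closure =
  [0, ∞, ∞, ∞]
  [6, 0, ∞, 2]
  [1, 4, 0, 1]
  [8, 3, ∞, 0]

This is the Floyd-Warshall all-pairs shortest-path computation. For each intermediate vertex k = 0, 1, …, 3, update dist[i][j] ← min(dist[i][j], dist[i][k] + dist[k][j]). The final matrix gives, for each (i, j), the minimum total weight of any directed path from i to j (possibly empty when i = j).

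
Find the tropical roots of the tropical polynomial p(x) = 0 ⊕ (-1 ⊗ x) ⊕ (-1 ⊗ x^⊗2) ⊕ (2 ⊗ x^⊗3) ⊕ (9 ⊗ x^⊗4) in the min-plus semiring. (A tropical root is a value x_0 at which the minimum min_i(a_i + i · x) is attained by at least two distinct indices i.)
Roots: {-7, -3, 0, 1}

Each tropical root is a break point of the lower envelope of the lines y = a_i + i · x (there are 5 lines, with slopes 0, 1, ..., 4). Only the lines that attain the minimum somewhere contribute to roots; other lines are dominated. Here the surviving (envelope) indices are i = 4, i = 3, i = 2, i = 1, i = 0.
Intersections between consecutive envelope lines give the roots: for adjacent envelope indices i < j the intersection is x = (a_i − a_j) / (j − i). Reading off the sorted break points: {-7, -3, 0, 1}.
Verification: at each break x_0, at least two indices attain the minimum of min_i(a_i + i · x_0).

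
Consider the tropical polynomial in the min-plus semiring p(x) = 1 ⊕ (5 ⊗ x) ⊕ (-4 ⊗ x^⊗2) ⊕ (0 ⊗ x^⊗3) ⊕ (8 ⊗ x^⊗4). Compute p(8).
p(8) = 1

A tropical monomial a ⊗ x^⊗i evaluates to a + i · x. Evaluating each term at x = 8:
  Term 0 contributes 1 + 0 · 8 = 1
  Term 1 contributes 5 + 1 · 8 = 13
  Term 2 contributes -4 + 2 · 8 = 12
  Term 3 contributes 0 + 3 · 8 = 24
  Term 4 contributes 8 + 4 · 8 = 40
p(8) = ⊕ of these = min[1, 13, 12, 24, 40] = 1.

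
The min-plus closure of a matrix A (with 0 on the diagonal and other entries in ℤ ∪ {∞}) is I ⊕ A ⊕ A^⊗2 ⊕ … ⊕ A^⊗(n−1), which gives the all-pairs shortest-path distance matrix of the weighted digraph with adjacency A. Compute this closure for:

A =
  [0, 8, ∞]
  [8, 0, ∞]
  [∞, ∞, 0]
Closure =
  [0, 8, ∞]
  [8, 0, ∞]
  [∞, ∞, 0]

This is the Floyd-Warshall all-pairs shortest-path computation. For each intermediate vertex k = 0, 1, …, 2, update dist[i][j] ← min(dist[i][j], dist[i][k] + dist[k][j]). The final matrix gives, for each (i, j), the minimum total weight of any directed path from i to j (possibly empty when i = j).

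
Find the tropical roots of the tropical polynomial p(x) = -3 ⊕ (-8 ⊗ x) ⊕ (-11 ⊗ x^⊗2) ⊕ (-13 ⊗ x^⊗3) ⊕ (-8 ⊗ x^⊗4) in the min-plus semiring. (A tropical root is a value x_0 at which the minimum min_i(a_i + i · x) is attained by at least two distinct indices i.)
Roots: {-5, 2, 3, 5}

Each tropical root is a break point of the lower envelope of the lines y = a_i + i · x (there are 5 lines, with slopes 0, 1, ..., 4). Only the lines that attain the minimum somewhere contribute to roots; other lines are dominated. Here the surviving (envelope) indices are i = 4, i = 3, i = 2, i = 1, i = 0.
Intersections between consecutive envelope lines give the roots: for adjacent envelope indices i < j the intersection is x = (a_i − a_j) / (j − i). Reading off the sorted break points: {-5, 2, 3, 5}.
Verification: at each break x_0, at least two indices attain the minimum of min_i(a_i + i · x_0).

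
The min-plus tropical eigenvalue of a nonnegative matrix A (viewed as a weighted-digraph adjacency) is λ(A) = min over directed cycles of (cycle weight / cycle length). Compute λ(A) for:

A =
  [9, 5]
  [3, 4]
λ(A) = 4

Enumerate directed cycles and compute their means (weight / length). Sample:
  cycle 0 → 0: weight = 9, length = 1, mean = 9/1 ≈ 9.000
  cycle 1 → 1: weight = 4, length = 1, mean = 4/1 ≈ 4.000
  cycle 0 → 1 → 0: weight = 8, length = 2, mean = 8/2 ≈ 4.000
  cycle 1 → 0 → 1: weight = 8, length = 2, mean = 8/2 ≈ 4.000
Minimum mean = 4.000, attained e.g. along the cycle 1 → 1 with weight 4 and length 1. So λ(A) = 4/1 = 4.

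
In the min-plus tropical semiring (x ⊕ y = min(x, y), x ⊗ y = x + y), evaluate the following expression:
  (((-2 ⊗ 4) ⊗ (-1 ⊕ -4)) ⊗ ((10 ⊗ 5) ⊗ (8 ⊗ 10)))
(((-2 ⊗ 4) ⊗ (-1 ⊕ -4)) ⊗ ((10 ⊗ 5) ⊗ (8 ⊗ 10))) = 31

Expand innermost to outermost. Recall ⊕ takes the minimum of its arguments and ⊗ takes their sum. Working out the expression (((-2 ⊗ 4) ⊗ (-1 ⊕ -4)) ⊗ ((10 ⊗ 5) ⊗ (8 ⊗ 10))) gives 31.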